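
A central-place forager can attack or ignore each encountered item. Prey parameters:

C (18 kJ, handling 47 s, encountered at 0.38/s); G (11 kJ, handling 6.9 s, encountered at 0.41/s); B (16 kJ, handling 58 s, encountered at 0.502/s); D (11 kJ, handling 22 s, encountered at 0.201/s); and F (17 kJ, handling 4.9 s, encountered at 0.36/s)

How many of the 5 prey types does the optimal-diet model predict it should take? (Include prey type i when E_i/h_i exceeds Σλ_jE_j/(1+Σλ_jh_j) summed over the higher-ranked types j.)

E/h in descending order: F 3.47, G 1.59, D 0.5, C 0.383, B 0.276 kJ/s. The optimal diet is the largest prefix of this list for which every included type satisfies E_i/h_i > R on the types above it.
Rate on top 1: 2.214. G: 1.59 < 2.214 → exclude; stop.
Optimal diet: F — 1 of 5 types.

1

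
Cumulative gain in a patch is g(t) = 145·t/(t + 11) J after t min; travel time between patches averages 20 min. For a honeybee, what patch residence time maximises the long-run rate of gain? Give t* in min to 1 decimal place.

14.8 min

Optimal t* satisfies g'(t*) = g(t*)/(T + t*).
g'(t) = 145·11/(t + 11)². Setting 145·11/(t+11)² = 145t/[(t+11)(20+t)] gives 11(20+t) = t(t+11), so t² = 11×20 = 220.
t* = √220 = 14.83 min.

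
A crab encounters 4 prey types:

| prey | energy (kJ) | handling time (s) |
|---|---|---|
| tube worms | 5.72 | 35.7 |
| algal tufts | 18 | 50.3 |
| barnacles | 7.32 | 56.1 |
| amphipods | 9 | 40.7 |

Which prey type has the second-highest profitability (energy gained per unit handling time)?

amphipods

Profitability E/h (kJ/s): tube worms = 5.72/35.7 = 0.16, algal tufts = 18/50.3 = 0.358, barnacles = 7.32/56.1 = 0.13, amphipods = 9/40.7 = 0.221.
Ranked: algal tufts > amphipods > tube worms > barnacles.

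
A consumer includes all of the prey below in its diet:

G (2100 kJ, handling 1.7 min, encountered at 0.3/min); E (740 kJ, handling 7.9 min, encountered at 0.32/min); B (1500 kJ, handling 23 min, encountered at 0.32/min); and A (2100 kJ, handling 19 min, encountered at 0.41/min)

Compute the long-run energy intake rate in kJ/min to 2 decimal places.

R = Σλ_iE_i / (1 + Σλ_ih_i)
Numerator: 0.3×2100 + 0.32×740 + 0.32×1500 + 0.41×2100 = 2208
Denominator: 1 + 0.3×1.7 + 0.32×7.9 + 0.32×23 + 0.41×19 = 19.19
R = 2208/19.19 = 115.1 kJ/min

115.06 kJ/min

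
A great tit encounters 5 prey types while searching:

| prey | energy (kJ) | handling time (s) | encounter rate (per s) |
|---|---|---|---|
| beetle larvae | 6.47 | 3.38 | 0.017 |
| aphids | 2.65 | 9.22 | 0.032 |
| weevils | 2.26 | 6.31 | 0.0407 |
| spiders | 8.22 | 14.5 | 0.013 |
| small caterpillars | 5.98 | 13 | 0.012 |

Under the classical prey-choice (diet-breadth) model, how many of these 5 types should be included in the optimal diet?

5

Profitabilities (E/h, kJ/s): beetle larvae 1.91, spiders 0.567, small caterpillars 0.46, weevils 0.358, aphids 0.287. Add prey in this order while the next type's profitability exceeds the intake rate on those already taken.
Rate on top 1: 0.104. spiders: 0.567 > 0.104 → include.
Rate on top 2: 0.174. small caterpillars: 0.46 > 0.174 → include.
Rate on top 3: 0.2059. weevils: 0.358 > 0.2059 → include.
Rate on top 4: 0.2294. aphids: 0.287 > 0.2294 → include.
Optimal diet: beetle larvae, spiders, small caterpillars, weevils, aphids — 5 of 5 types.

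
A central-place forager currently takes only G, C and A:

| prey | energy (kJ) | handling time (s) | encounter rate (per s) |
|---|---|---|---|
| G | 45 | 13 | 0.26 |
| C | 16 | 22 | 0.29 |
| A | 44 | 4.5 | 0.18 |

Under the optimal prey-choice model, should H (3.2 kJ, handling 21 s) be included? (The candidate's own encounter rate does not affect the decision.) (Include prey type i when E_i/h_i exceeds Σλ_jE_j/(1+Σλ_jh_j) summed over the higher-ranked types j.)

No

Current rate: (0.26×45 + 0.29×16 + 0.18×44)/(1 + 0.26×13 + 0.29×22 + 0.18×4.5) = 2.097 kJ/s.
Profitability of H: 3.2/21 = 0.1524 kJ/s.
0.1524 < 2.097, so adding H would lower the average — exclude it.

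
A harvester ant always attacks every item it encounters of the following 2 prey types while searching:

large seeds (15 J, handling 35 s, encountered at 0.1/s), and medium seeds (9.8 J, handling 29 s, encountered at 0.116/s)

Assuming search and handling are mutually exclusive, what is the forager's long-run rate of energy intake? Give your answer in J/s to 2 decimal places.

R = Σλ_iE_i / (1 + Σλ_ih_i)
Numerator: 0.1×15 + 0.116×9.8 = 2.637
Denominator: 1 + 0.1×35 + 0.116×29 = 7.864
R = 2.637/7.864 = 0.3353 J/s

0.34 J/s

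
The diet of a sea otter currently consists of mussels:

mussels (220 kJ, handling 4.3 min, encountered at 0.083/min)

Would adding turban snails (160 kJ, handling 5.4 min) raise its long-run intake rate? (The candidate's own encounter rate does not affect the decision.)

Yes

Intake rate on the current diet: R = (0.083×220) / (1 + 0.083×4.3) = 18.26/1.357 = 13.46 kJ/min.
Profitability of turban snails: 160/5.4 = 29.63 kJ/min.
29.63 > 13.46, so adding turban snails raises the average — include it.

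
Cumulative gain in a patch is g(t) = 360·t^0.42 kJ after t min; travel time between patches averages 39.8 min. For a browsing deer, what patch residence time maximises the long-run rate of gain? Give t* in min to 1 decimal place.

28.8 min

Optimal t* satisfies g'(t*) = g(t*)/(T + t*).
g'(t) = 0.42·360·t^-0.58. Setting 0.42·360·t^-0.58 = 360·t^0.42/(39.8+t) gives 0.42(39.8+t) = t, so 0.58·t = 0.42×39.8.
t* = 0.42×39.8/0.58 = 28.82 min.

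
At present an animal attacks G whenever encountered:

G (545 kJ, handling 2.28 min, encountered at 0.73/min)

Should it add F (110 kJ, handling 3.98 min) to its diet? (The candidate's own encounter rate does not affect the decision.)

On G alone, R = ΣλE/(1+Σλh) = 397.8/2.664 = 149.3 kJ/min.
Profitability of F: 110/3.98 = 27.64 kJ/min.
27.64 < 149.3, so adding F would lower the average — exclude it.

No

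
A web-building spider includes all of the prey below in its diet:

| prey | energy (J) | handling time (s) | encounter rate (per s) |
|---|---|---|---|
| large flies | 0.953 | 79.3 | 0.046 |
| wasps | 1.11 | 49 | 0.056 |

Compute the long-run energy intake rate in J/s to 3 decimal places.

R = (0.046×0.953 + 0.056×1.11) / (1 + 0.046×79.3 + 0.056×49) = 0.106/7.392 = 0.01434 J/s.

0.014 J/s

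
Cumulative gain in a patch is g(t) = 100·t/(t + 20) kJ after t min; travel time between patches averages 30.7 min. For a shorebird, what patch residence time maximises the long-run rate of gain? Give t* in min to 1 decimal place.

24.8 min

Optimal t* satisfies g'(t*) = g(t*)/(T + t*).
g'(t) = 100·20/(t + 20)². Setting 100·20/(t+20)² = 100t/[(t+20)(30.7+t)] gives 20(30.7+t) = t(t+20), so t² = 20×30.7 = 614.
t* = √614 = 24.78 min.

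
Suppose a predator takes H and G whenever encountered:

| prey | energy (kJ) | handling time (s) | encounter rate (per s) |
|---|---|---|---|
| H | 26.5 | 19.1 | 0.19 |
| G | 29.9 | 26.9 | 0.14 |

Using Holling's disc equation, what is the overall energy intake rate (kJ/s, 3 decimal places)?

R = (0.19×26.5 + 0.14×29.9) / (1 + 0.19×19.1 + 0.14×26.9) = 9.221/8.395 = 1.098 kJ/s.

1.098 kJ/s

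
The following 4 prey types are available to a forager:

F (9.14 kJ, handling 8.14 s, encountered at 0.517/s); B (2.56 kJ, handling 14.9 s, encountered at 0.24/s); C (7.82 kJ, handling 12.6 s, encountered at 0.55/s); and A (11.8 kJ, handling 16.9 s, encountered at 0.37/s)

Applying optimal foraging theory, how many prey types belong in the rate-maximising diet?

Rank by E/h (kJ/s): F 1.12, A 0.698, C 0.621, B 0.172. Include each in turn until the next type's E/h falls below the running intake rate.
Rate on top 1: 0.9073. A: 0.698 < 0.9073 → exclude; stop.
Optimal diet: F — 1 of 4 types.

1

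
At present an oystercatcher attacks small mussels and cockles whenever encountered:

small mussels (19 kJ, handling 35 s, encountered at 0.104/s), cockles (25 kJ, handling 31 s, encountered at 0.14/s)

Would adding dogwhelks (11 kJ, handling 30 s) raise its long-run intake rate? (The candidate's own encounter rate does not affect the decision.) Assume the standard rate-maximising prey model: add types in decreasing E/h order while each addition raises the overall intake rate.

On small mussels and cockles alone, R = ΣλE/(1+Σλh) = 5.476/8.98 = 0.6098 kJ/s.
Profitability of dogwhelks: 11/30 = 0.3667 kJ/s.
0.3667 < 0.6098, so adding dogwhelks would lower the average — exclude it.

No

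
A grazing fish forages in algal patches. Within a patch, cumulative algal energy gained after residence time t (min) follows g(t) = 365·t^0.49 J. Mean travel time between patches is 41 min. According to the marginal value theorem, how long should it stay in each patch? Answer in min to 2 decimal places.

39.39 min

By the marginal value theorem, leave when the instantaneous gain rate g'(t) equals the habitat-wide average g(t)/(T + t).
g'(t) = 0.49·365·t^-0.51. Setting 0.49·365·t^-0.51 = 365·t^0.49/(41+t) gives 0.49(41+t) = t, so 0.51·t = 0.49×41.
t* = 0.49×41/0.51 = 39.39 min.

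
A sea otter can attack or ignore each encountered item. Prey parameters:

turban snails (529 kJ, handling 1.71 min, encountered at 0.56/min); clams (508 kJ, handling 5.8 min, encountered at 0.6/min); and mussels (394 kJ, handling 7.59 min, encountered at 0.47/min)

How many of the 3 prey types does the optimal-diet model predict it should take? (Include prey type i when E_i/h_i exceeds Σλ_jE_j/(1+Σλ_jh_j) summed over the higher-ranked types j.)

1

Rank by E/h (kJ/min): turban snails 309, clams 87.6, mussels 51.9. Include each in turn until the next type's E/h falls below the running intake rate.
Rate on top 1: 151.3. clams: 87.6 < 151.3 → exclude; stop.
Optimal diet: turban snails — 1 of 3 types.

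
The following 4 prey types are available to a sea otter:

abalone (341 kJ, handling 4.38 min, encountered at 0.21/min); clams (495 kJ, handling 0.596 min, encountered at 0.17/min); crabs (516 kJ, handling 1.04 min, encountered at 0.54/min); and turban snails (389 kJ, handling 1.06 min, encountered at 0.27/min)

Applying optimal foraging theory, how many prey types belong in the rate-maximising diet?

3

E/h in descending order: clams 831, crabs 496, turban snails 367, abalone 77.9 kJ/min. The optimal diet is the largest prefix of this list for which every included type satisfies E_i/h_i > R on the types above it.
Rate on top 1: 76.41. crabs: 496 > 76.41 → include.
Rate on top 2: 218.2. turban snails: 367 > 218.2 → include.
Rate on top 3: 240. abalone: 77.9 < 240 → exclude; stop.
Optimal diet: clams, crabs, turban snails — 3 of 4 types.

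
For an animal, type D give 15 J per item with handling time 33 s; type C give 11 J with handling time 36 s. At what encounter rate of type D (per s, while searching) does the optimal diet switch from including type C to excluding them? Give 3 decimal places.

Drop type C once their profitability E₂/h₂ falls below the rate achievable on type D alone: E₂/h₂ = λE₁/(1 + λh₁).
Solve for λ: λE₁h₂ = E₂(1 + λh₁) → λ(E₁h₂ − E₂h₁) = E₂ → λ = E₂/(E₁h₂ − E₂h₁).
λ = 11/(15×36 − 11×33) = 11/177 = 0.06215 per s.

0.062 per s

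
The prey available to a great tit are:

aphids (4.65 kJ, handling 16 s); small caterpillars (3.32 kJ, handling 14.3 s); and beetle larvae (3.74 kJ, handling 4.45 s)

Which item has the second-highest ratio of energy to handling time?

Profitability E/h (kJ/s): aphids = 4.65/16 = 0.291, small caterpillars = 3.32/14.3 = 0.232, beetle larvae = 3.74/4.45 = 0.84.
Ranked: beetle larvae > aphids > small caterpillars.

aphids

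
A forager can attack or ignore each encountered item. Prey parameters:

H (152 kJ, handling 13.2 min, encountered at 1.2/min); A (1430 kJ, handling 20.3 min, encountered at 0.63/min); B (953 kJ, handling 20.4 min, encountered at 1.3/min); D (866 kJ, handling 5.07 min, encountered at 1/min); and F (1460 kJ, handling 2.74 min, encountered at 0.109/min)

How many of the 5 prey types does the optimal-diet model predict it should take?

2

Rank by E/h (kJ/min): F 533, D 171, A 70.4, B 46.7, H 11.5. Include each in turn until the next type's E/h falls below the running intake rate.
Rate on top 1: 122.5. D: 171 > 122.5 → include.
Rate on top 2: 161. A: 70.4 < 161 → exclude; stop.
Optimal diet: F, D — 2 of 5 types.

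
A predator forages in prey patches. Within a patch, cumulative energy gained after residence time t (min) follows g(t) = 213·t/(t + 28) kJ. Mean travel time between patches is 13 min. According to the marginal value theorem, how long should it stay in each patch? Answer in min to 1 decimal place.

Maximise g(t)/(T+t): set derivative to zero → g'(t)(T+t) = g(t).
g'(t) = 213·28/(t + 28)². Setting 213·28/(t+28)² = 213t/[(t+28)(13+t)] gives 28(13+t) = t(t+28), so t² = 28×13 = 364.
t* = √364 = 19.08 min.

19.1 min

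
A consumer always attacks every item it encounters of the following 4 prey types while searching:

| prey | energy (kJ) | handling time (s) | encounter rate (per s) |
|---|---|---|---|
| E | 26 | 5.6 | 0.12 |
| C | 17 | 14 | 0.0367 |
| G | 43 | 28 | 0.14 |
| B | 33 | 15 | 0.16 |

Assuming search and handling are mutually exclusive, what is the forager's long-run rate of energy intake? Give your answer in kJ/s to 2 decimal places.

R = Σλ_iE_i / (1 + Σλ_ih_i)
Numerator: 0.12×26 + 0.0367×17 + 0.14×43 + 0.16×33 = 15.04
Denominator: 1 + 0.12×5.6 + 0.0367×14 + 0.14×28 + 0.16×15 = 8.506
R = 15.04/8.506 = 1.769 kJ/s

1.77 kJ/s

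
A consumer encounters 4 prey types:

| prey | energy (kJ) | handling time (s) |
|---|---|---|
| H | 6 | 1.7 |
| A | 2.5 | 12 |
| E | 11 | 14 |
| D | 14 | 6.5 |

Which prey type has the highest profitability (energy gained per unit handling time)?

Profitability E/h (kJ/s): H = 6/1.7 = 3.53, A = 2.5/12 = 0.208, E = 11/14 = 0.786, D = 14/6.5 = 2.15.
Ranked: H > D > E > A.

H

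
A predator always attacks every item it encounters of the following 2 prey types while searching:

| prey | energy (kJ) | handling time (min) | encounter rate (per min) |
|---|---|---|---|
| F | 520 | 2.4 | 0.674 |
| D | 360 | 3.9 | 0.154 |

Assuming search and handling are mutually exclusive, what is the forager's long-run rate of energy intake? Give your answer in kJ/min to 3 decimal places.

R = (0.674×520 + 0.154×360) / (1 + 0.674×2.4 + 0.154×3.9) = 405.9/3.218 = 126.1 kJ/min.

126.133 kJ/min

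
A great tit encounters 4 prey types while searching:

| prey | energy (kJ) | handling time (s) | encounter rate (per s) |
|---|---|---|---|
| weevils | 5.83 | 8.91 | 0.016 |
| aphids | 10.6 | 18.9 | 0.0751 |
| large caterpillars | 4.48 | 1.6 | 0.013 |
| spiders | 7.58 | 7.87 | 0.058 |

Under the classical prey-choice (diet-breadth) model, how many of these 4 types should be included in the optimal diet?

Rank by E/h (kJ/s): large caterpillars 2.8, spiders 0.963, weevils 0.654, aphids 0.561. Include each in turn until the next type's E/h falls below the running intake rate.
Rate on top 1: 0.05705. spiders: 0.963 > 0.05705 → include.
Rate on top 2: 0.337. weevils: 0.654 > 0.337 → include.
Rate on top 3: 0.365. aphids: 0.561 > 0.365 → include.
Optimal diet: large caterpillars, spiders, weevils, aphids — 4 of 4 types.

4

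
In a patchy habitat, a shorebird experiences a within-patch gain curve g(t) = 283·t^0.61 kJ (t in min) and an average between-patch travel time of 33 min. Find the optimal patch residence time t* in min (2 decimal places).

51.62 min

By the marginal value theorem, leave when the instantaneous gain rate g'(t) equals the habitat-wide average g(t)/(T + t).
g'(t) = 0.61·283·t^-0.39. Setting 0.61·283·t^-0.39 = 283·t^0.61/(33+t) gives 0.61(33+t) = t, so 0.39·t = 0.61×33.
t* = 0.61×33/0.39 = 51.62 min.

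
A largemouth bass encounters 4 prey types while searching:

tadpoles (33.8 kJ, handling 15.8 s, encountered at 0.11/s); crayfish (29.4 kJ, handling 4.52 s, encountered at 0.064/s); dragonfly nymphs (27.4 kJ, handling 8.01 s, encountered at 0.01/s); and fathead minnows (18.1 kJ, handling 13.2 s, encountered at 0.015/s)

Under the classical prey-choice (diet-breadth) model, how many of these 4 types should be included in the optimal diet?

3

Profitabilities (E/h, kJ/s): crayfish 6.5, dragonfly nymphs 3.42, tadpoles 2.14, fathead minnows 1.37. Add prey in this order while the next type's profitability exceeds the intake rate on those already taken.
Rate on top 1: 1.459. dragonfly nymphs: 3.42 > 1.459 → include.
Rate on top 2: 1.574. tadpoles: 2.14 > 1.574 → include.
Rate on top 3: 1.89. fathead minnows: 1.37 < 1.89 → exclude; stop.
Optimal diet: crayfish, dragonfly nymphs, tadpoles — 3 of 4 types.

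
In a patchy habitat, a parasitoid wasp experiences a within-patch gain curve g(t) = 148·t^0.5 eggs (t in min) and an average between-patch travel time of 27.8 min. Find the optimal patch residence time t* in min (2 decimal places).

27.80 min

Optimal t* satisfies g'(t*) = g(t*)/(T + t*).
g'(t) = 0.5·148·t^-0.5. Setting 0.5·148·t^-0.5 = 148·t^0.5/(27.8+t) gives 0.5(27.8+t) = t, so 0.50·t = 0.5×27.8.
t* = 0.5×27.8/0.50 = 27.8 min.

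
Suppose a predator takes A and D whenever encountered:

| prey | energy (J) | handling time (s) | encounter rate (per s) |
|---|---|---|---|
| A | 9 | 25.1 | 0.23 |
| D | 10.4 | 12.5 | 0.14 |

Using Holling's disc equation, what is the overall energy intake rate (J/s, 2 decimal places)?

0.41 J/s

R = (0.23×9 + 0.14×10.4) / (1 + 0.23×25.1 + 0.14×12.5) = 3.526/8.523 = 0.4137 J/s.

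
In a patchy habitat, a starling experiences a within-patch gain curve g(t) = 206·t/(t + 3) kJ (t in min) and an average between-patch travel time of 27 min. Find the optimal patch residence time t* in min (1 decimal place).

Maximise g(t)/(T+t): set derivative to zero → g'(t)(T+t) = g(t).
g'(t) = 206·3/(t + 3)². Setting 206·3/(t+3)² = 206t/[(t+3)(27+t)] gives 3(27+t) = t(t+3), so t² = 3×27 = 81.
t* = √81 = 9 min.

9.0 min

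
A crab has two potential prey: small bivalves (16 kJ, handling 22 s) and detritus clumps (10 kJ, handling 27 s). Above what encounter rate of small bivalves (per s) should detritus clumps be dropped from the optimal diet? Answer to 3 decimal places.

0.047 per s

The zero-one rule: include detritus clumps iff E₂/h₂ > λE₁/(1+λh₁). Equality gives the switch point.
λE₁h₂ = E₂ + λE₂h₁ ⇒ λ = E₂/(E₁h₂ − E₂h₁) = 10/(432 − 220) = 0.04717 per s.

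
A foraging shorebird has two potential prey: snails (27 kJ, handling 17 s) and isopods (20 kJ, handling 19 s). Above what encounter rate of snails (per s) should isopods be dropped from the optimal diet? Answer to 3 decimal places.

0.116 per s

The zero-one rule: include isopods iff E₂/h₂ > λE₁/(1+λh₁). Equality gives the switch point.
λE₁h₂ = E₂ + λE₂h₁ ⇒ λ = E₂/(E₁h₂ − E₂h₁) = 20/(513 − 340) = 0.1156 per s.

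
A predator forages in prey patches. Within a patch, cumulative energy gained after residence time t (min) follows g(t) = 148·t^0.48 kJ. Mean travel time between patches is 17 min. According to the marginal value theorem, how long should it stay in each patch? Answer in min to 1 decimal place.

By the marginal value theorem, leave when the instantaneous gain rate g'(t) equals the habitat-wide average g(t)/(T + t).
g'(t) = 0.48·148·t^-0.52. Setting 0.48·148·t^-0.52 = 148·t^0.48/(17+t) gives 0.48(17+t) = t, so 0.52·t = 0.48×17.
t* = 0.48×17/0.52 = 15.69 min.

15.7 min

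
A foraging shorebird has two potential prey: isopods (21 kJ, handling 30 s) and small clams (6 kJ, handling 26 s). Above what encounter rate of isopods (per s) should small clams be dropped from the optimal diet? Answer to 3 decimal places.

Drop small clams once their profitability E₂/h₂ falls below the rate achievable on isopods alone: E₂/h₂ = λE₁/(1 + λh₁).
Solve for λ: λE₁h₂ = E₂(1 + λh₁) → λ(E₁h₂ − E₂h₁) = E₂ → λ = E₂/(E₁h₂ − E₂h₁).
λ = 6/(21×26 − 6×30) = 6/366 = 0.01639 per s.

0.016 per s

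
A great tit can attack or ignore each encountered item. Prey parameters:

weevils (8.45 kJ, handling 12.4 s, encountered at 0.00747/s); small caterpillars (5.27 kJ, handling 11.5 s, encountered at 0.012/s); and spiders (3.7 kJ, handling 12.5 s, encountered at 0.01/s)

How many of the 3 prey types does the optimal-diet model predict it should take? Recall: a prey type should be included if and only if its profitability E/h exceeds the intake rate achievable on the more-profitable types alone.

E/h in descending order: weevils 0.681, small caterpillars 0.458, spiders 0.296 kJ/s. The optimal diet is the largest prefix of this list for which every included type satisfies E_i/h_i > R on the types above it.
Rate on top 1: 0.05777. small caterpillars: 0.458 > 0.05777 → include.
Rate on top 2: 0.1027. spiders: 0.296 > 0.1027 → include.
Optimal diet: weevils, small caterpillars, spiders — 3 of 3 types.

3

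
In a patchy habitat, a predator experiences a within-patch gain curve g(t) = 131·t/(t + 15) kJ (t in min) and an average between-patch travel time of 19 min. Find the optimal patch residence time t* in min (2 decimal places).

16.88 min

By the marginal value theorem, leave when the instantaneous gain rate g'(t) equals the habitat-wide average g(t)/(T + t).
g'(t) = 131·15/(t + 15)². Setting 131·15/(t+15)² = 131t/[(t+15)(19+t)] gives 15(19+t) = t(t+15), so t² = 15×19 = 285.
t* = √285 = 16.88 min.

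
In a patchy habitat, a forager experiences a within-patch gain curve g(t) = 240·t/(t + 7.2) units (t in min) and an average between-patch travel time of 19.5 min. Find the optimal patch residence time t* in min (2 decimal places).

By the marginal value theorem, leave when the instantaneous gain rate g'(t) equals the habitat-wide average g(t)/(T + t).
g'(t) = 240·7.2/(t + 7.2)². Setting 240·7.2/(t+7.2)² = 240t/[(t+7.2)(19.5+t)] gives 7.2(19.5+t) = t(t+7.2), so t² = 7.2×19.5 = 140.4.
t* = √140.4 = 11.85 min.

11.85 min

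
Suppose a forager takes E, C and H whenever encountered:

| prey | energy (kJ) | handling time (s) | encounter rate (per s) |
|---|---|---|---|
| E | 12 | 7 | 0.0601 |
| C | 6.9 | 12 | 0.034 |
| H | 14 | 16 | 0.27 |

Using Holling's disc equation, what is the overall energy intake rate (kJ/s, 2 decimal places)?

R = Σλ_iE_i / (1 + Σλ_ih_i)
Numerator: 0.0601×12 + 0.034×6.9 + 0.27×14 = 4.736
Denominator: 1 + 0.0601×7 + 0.034×12 + 0.27×16 = 6.149
R = 4.736/6.149 = 0.7702 kJ/s

0.77 kJ/s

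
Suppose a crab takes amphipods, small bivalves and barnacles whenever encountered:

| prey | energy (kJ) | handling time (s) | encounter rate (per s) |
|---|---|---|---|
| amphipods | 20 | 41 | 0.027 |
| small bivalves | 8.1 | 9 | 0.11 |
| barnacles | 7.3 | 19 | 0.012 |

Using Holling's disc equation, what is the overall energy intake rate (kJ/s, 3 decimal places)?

R = (0.027×20 + 0.11×8.1 + 0.012×7.3) / (1 + 0.027×41 + 0.11×9 + 0.012×19) = 1.519/3.325 = 0.4567 kJ/s.

0.457 kJ/s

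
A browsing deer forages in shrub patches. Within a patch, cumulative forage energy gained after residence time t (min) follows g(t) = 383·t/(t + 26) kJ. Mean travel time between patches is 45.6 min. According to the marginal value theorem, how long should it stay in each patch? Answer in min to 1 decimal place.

34.4 min

By the marginal value theorem, leave when the instantaneous gain rate g'(t) equals the habitat-wide average g(t)/(T + t).
g'(t) = 383·26/(t + 26)². Setting 383·26/(t+26)² = 383t/[(t+26)(45.6+t)] gives 26(45.6+t) = t(t+26), so t² = 26×45.6 = 1186.
t* = √1186 = 34.43 min.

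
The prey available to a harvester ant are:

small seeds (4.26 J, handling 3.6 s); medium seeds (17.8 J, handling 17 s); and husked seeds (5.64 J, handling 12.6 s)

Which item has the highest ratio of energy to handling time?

Profitability E/h (J/s): small seeds = 4.26/3.6 = 1.18, medium seeds = 17.8/17 = 1.05, husked seeds = 5.64/12.6 = 0.448.
Ranked: small seeds > medium seeds > husked seeds.

small seeds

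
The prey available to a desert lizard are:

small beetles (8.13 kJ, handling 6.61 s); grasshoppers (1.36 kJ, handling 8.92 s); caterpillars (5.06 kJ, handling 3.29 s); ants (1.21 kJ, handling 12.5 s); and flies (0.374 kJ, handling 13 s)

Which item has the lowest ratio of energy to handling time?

Profitability E/h (kJ/s): small beetles = 8.13/6.61 = 1.23, grasshoppers = 1.36/8.92 = 0.152, caterpillars = 5.06/3.29 = 1.54, ants = 1.21/12.5 = 0.0968, flies = 0.374/13 = 0.0288.
Ranked: caterpillars > small beetles > grasshoppers > ants > flies.

flies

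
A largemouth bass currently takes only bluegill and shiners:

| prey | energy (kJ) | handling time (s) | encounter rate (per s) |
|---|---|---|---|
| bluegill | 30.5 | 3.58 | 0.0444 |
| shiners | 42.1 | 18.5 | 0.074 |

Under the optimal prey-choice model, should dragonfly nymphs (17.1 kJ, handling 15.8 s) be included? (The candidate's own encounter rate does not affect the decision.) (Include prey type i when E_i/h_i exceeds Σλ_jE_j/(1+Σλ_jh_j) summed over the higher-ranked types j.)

No

Current rate: (0.0444×30.5 + 0.074×42.1)/(1 + 0.0444×3.58 + 0.074×18.5) = 1.768 kJ/s.
Profitability of dragonfly nymphs: 17.1/15.8 = 1.082 kJ/s.
Since 1.082 < R, time spent handling dragonfly nymphs is better spent searching.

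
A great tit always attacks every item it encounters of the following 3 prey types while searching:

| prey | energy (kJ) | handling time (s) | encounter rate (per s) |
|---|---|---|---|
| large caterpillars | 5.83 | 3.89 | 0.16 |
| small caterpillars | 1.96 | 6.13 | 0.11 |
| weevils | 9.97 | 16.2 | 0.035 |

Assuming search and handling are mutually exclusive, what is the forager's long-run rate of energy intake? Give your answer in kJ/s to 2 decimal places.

0.52 kJ/s

Energy encountered per unit search time: 0.16×5.83 + 0.11×1.96 + 0.035×9.97 = 1.497 kJ/s.
Handling time per unit search time: 0.16×3.89 + 0.11×6.13 + 0.035×16.2 = 1.864.
Rate = 1.497/(1 + 1.864) = 0.5229 kJ/s.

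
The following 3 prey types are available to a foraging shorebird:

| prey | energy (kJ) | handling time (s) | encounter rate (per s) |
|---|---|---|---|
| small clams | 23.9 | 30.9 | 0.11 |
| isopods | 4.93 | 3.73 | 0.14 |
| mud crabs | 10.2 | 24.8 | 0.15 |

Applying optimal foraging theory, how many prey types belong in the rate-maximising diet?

Rank by E/h (kJ/s): isopods 1.32, small clams 0.773, mud crabs 0.411. Include each in turn until the next type's E/h falls below the running intake rate.
Rate on top 1: 0.4534. small clams: 0.773 > 0.4534 → include.
Rate on top 2: 0.6745. mud crabs: 0.411 < 0.6745 → exclude; stop.
Optimal diet: isopods, small clams — 2 of 3 types.

2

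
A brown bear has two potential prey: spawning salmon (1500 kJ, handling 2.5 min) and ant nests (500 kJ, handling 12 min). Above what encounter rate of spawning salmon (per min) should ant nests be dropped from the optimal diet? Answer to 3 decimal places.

0.030 per min

The zero-one rule: include ant nests iff E₂/h₂ > λE₁/(1+λh₁). Equality gives the switch point.
λE₁h₂ = E₂ + λE₂h₁ ⇒ λ = E₂/(E₁h₂ − E₂h₁) = 500/(1.8e+04 − 1250) = 0.02985 per min.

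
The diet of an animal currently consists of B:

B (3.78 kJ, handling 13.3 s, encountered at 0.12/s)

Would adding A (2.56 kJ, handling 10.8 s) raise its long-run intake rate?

On B alone, R = ΣλE/(1+Σλh) = 0.4536/2.596 = 0.1747 kJ/s.
Profitability of A: 2.56/10.8 = 0.237 kJ/s.
0.237 > 0.1747, so adding A raises the average — include it.

Yes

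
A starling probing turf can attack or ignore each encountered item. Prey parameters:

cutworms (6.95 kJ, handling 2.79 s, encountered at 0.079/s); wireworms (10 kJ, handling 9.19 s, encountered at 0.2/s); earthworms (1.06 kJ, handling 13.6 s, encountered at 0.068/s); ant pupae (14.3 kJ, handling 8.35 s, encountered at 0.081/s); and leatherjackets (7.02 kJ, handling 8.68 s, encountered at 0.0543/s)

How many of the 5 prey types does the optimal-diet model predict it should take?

3

Profitabilities (E/h, kJ/s): cutworms 2.49, ant pupae 1.71, wireworms 1.09, leatherjackets 0.809, earthworms 0.0779. Add prey in this order while the next type's profitability exceeds the intake rate on those already taken.
Rate on top 1: 0.4499. ant pupae: 1.71 > 0.4499 → include.
Rate on top 2: 0.9001. wireworms: 1.09 > 0.9001 → include.
Rate on top 3: 0.9927. leatherjackets: 0.809 < 0.9927 → exclude; stop.
Optimal diet: cutworms, ant pupae, wireworms — 3 of 5 types.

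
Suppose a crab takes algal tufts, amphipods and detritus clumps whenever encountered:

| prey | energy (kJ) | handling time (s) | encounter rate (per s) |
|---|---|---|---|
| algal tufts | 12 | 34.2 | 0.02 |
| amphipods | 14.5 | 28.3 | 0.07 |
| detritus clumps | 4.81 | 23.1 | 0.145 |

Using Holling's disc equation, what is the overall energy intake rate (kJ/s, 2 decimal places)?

Energy encountered per unit search time: 0.02×12 + 0.07×14.5 + 0.145×4.81 = 1.952 kJ/s.
Handling time per unit search time: 0.02×34.2 + 0.07×28.3 + 0.145×23.1 = 6.014.
Rate = 1.952/(1 + 6.014) = 0.2783 kJ/s.

0.28 kJ/s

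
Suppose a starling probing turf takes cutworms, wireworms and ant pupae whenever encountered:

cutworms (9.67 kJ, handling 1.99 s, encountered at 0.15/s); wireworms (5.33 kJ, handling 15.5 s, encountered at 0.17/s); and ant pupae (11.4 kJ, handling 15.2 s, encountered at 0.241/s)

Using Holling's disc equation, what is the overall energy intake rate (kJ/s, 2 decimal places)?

0.67 kJ/s

R = (0.15×9.67 + 0.17×5.33 + 0.241×11.4) / (1 + 0.15×1.99 + 0.17×15.5 + 0.241×15.2) = 5.104/7.597 = 0.6719 kJ/s.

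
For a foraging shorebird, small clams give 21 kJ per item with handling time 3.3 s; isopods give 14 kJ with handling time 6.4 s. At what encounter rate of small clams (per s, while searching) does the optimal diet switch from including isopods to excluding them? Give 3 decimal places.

0.159 per s

The zero-one rule: include isopods iff E₂/h₂ > λE₁/(1+λh₁). Equality gives the switch point.
λE₁h₂ = E₂ + λE₂h₁ ⇒ λ = E₂/(E₁h₂ − E₂h₁) = 14/(134.4 − 46.2) = 0.1587 per s.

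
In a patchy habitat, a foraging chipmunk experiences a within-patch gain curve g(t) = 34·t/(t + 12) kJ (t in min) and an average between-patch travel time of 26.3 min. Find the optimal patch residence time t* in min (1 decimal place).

By the marginal value theorem, leave when the instantaneous gain rate g'(t) equals the habitat-wide average g(t)/(T + t).
g'(t) = 34·12/(t + 12)². Setting 34·12/(t+12)² = 34t/[(t+12)(26.3+t)] gives 12(26.3+t) = t(t+12), so t² = 12×26.3 = 315.6.
t* = √315.6 = 17.77 min.

17.8 min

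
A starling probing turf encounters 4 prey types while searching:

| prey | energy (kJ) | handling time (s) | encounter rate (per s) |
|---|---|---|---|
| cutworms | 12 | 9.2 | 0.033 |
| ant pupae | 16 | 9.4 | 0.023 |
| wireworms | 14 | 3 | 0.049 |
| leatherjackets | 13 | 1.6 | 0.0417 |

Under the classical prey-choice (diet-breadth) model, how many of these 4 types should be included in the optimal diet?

Rank by E/h (kJ/s): leatherjackets 8.12, wireworms 4.67, ant pupae 1.7, cutworms 1.3. Include each in turn until the next type's E/h falls below the running intake rate.
Rate on top 1: 0.5082. wireworms: 4.67 > 0.5082 → include.
Rate on top 2: 1.012. ant pupae: 1.7 > 1.012 → include.
Rate on top 3: 1.116. cutworms: 1.3 > 1.116 → include.
Optimal diet: leatherjackets, wireworms, ant pupae, cutworms — 4 of 4 types.

4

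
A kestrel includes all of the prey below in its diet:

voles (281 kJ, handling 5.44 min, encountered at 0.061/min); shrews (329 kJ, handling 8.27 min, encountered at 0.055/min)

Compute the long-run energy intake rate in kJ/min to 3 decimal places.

19.721 kJ/min

R = (0.061×281 + 0.055×329) / (1 + 0.061×5.44 + 0.055×8.27) = 35.24/1.787 = 19.72 kJ/min.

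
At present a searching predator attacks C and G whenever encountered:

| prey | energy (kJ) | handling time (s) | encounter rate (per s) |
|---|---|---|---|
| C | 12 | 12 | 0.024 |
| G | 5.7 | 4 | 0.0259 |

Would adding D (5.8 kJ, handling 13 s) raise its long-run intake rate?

On C and G alone, R = ΣλE/(1+Σλh) = 0.4356/1.392 = 0.313 kJ/s.
D: E/h = 5.8/13 = 0.4462 kJ/s.
0.4462 > 0.313, so adding D raises the average — include it.

Yes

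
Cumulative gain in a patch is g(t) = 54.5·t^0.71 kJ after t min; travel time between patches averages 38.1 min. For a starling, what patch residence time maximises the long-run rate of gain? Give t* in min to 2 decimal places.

Maximise g(t)/(T+t): set derivative to zero → g'(t)(T+t) = g(t).
g'(t) = 0.71·54.5·t^-0.29. Setting 0.71·54.5·t^-0.29 = 54.5·t^0.71/(38.1+t) gives 0.71(38.1+t) = t, so 0.29·t = 0.71×38.1.
t* = 0.71×38.1/0.29 = 93.28 min.

93.28 min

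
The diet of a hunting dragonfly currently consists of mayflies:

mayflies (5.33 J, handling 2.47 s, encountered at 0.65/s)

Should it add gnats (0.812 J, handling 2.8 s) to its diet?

Current rate: (0.65×5.33)/(1 + 0.65×2.47) = 1.33 J/s.
Profitability of gnats: 0.812/2.8 = 0.29 J/s.
0.29 < 1.33, so adding gnats would lower the average — exclude it.

No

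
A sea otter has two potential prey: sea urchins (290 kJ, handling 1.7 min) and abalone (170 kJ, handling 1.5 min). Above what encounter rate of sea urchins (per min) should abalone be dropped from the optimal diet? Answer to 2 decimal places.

1.16 per min

Drop abalone once their profitability E₂/h₂ falls below the rate achievable on sea urchins alone: E₂/h₂ = λE₁/(1 + λh₁).
Solve for λ: λE₁h₂ = E₂(1 + λh₁) → λ(E₁h₂ − E₂h₁) = E₂ → λ = E₂/(E₁h₂ − E₂h₁).
λ = 170/(290×1.5 − 170×1.7) = 170/146 = 1.164 per min.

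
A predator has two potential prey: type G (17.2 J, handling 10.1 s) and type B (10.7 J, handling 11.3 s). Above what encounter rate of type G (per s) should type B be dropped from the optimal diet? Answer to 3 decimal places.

0.124 per s

The zero-one rule: include type B iff E₂/h₂ > λE₁/(1+λh₁). Equality gives the switch point.
λE₁h₂ = E₂ + λE₂h₁ ⇒ λ = E₂/(E₁h₂ − E₂h₁) = 10.7/(194.4 − 108.1) = 0.124 per s.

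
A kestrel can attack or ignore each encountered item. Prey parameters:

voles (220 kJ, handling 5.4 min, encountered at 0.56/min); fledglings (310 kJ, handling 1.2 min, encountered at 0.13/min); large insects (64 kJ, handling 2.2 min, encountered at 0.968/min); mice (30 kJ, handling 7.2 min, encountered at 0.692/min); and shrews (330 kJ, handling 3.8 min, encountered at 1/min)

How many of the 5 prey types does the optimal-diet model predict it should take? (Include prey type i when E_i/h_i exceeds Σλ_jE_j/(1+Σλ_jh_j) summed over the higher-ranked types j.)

E/h in descending order: fledglings 258, shrews 86.8, voles 40.7, large insects 29.1, mice 4.17 kJ/min. The optimal diet is the largest prefix of this list for which every included type satisfies E_i/h_i > R on the types above it.
Rate on top 1: 34.86. shrews: 86.8 > 34.86 → include.
Rate on top 2: 74.72. voles: 40.7 < 74.72 → exclude; stop.
Optimal diet: fledglings, shrews — 2 of 5 types.

2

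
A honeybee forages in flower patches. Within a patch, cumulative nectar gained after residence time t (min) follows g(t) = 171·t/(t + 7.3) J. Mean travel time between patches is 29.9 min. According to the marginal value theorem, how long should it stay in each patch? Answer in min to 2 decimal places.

Optimal t* satisfies g'(t*) = g(t*)/(T + t*).
g'(t) = 171·7.3/(t + 7.3)². Setting 171·7.3/(t+7.3)² = 171t/[(t+7.3)(29.9+t)] gives 7.3(29.9+t) = t(t+7.3), so t² = 7.3×29.9 = 218.3.
t* = √218.3 = 14.77 min.

14.77 min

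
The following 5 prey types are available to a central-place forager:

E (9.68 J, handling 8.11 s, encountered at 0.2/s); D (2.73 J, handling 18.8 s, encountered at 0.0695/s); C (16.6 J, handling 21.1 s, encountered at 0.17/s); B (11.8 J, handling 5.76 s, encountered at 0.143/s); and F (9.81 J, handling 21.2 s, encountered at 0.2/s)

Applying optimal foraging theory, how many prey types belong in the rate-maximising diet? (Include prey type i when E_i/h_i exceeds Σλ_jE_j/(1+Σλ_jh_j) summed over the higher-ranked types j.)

2

Profitabilities (E/h, J/s): B 2.05, E 1.19, C 0.787, F 0.463, D 0.145. Add prey in this order while the next type's profitability exceeds the intake rate on those already taken.
Rate on top 1: 0.9253. E: 1.19 > 0.9253 → include.
Rate on top 2: 1.052. C: 0.787 < 1.052 → exclude; stop.
Optimal diet: B, E — 2 of 5 types.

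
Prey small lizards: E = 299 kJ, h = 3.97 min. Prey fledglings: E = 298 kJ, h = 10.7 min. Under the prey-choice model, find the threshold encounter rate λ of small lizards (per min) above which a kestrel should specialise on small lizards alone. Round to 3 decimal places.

The zero-one rule: include fledglings iff E₂/h₂ > λE₁/(1+λh₁). Equality gives the switch point.
λE₁h₂ = E₂ + λE₂h₁ ⇒ λ = E₂/(E₁h₂ − E₂h₁) = 298/(3199 − 1183) = 0.1478 per min.

0.148 per min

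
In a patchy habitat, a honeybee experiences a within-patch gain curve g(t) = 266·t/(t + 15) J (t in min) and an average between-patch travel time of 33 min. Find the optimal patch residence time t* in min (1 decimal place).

22.2 min

Optimal t* satisfies g'(t*) = g(t*)/(T + t*).
g'(t) = 266·15/(t + 15)². Setting 266·15/(t+15)² = 266t/[(t+15)(33+t)] gives 15(33+t) = t(t+15), so t² = 15×33 = 495.
t* = √495 = 22.25 min.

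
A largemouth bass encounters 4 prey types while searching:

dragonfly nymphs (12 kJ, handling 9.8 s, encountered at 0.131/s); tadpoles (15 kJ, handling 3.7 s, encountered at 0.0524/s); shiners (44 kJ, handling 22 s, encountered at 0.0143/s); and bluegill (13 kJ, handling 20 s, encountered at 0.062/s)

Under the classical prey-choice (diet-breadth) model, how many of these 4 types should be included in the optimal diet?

Profitabilities (E/h, kJ/s): tadpoles 4.05, shiners 2, dragonfly nymphs 1.22, bluegill 0.65. Add prey in this order while the next type's profitability exceeds the intake rate on those already taken.
Rate on top 1: 0.6584. shiners: 2 > 0.6584 → include.
Rate on top 2: 0.9382. dragonfly nymphs: 1.22 > 0.9382 → include.
Rate on top 3: 1.07. bluegill: 0.65 < 1.07 → exclude; stop.
Optimal diet: tadpoles, shiners, dragonfly nymphs — 3 of 4 types.

3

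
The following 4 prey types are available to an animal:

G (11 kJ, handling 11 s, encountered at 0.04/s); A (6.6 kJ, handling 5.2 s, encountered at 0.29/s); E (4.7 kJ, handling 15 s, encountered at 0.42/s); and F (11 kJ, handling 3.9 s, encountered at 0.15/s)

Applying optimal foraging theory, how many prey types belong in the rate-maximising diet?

2

Rank by E/h (kJ/s): F 2.82, A 1.27, G 1, E 0.313. Include each in turn until the next type's E/h falls below the running intake rate.
Rate on top 1: 1.041. A: 1.27 > 1.041 → include.
Rate on top 2: 1.152. G: 1 < 1.152 → exclude; stop.
Optimal diet: F, A — 2 of 4 types.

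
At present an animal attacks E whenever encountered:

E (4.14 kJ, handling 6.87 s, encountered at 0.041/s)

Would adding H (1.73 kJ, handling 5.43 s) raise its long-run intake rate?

Yes

Current rate: (0.041×4.14)/(1 + 0.041×6.87) = 0.1324 kJ/s.
Profitability of H: 1.73/5.43 = 0.3186 kJ/s.
Since 0.3186 > R, including H increases the long-run rate.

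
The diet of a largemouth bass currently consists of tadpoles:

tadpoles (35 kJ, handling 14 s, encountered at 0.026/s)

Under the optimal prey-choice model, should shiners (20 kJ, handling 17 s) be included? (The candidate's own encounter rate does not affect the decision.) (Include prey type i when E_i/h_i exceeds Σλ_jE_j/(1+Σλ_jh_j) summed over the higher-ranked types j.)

Yes

Intake rate on the current diet: R = (0.026×35) / (1 + 0.026×14) = 0.91/1.364 = 0.6672 kJ/s.
shiners: E/h = 20/17 = 1.176 kJ/s.
Since 1.176 > R, including shiners increases the long-run rate.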